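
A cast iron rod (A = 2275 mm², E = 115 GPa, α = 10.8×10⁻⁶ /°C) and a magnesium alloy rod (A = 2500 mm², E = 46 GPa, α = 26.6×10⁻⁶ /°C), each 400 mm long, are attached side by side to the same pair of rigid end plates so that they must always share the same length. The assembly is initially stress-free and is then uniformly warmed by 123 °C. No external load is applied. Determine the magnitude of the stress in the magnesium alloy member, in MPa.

Both members must finish at the same length. With the larger α, the magnesium alloy tends to over-expand; the plates restrain it, putting the magnesium alloy in compression and the cast iron in tension. With no external load the two internal forces are equal and opposite, magnitude P.
Setting the final lengths equal and cancelling L: (α₁ − α₂)ΔT = P/(A₁E₁) + P/(A₂E₂).
|α₁ − α₂|·ΔT = 15.8×10⁻⁶ × 123 = 0.001943.
1/(A₁E₁) + 1/(A₂E₂) = 1/(2275×115×10³) + 1/(2500×46×10³) = 1.252×10⁻⁸ N⁻¹.
So P = 0.001943 / 1.252×10⁻⁸ = 155.2 kN.
σ_{magnesium alloy} = P/A₂ = 155200/2500 = 62.1 MPa, compressive.

σ ≈ 62.1 MPa (compressive)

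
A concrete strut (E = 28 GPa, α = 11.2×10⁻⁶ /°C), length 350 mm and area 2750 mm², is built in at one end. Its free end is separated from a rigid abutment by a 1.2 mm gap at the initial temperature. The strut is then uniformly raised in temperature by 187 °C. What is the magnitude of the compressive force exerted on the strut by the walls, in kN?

P ≈ 0 kN

If the wall were absent the strut would grow by αΔT L = 11.2×10⁻⁶ × 187 × 350 = 0.733 mm.
This is smaller than the 1.2 mm clearance, so the strut expands freely without reaching the stop — the stress is zero.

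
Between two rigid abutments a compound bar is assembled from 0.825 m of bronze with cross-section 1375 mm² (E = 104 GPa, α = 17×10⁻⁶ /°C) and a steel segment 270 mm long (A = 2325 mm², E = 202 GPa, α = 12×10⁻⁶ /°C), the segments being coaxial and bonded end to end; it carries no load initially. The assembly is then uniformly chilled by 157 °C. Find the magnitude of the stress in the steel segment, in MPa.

If the supports were absent, the total length change would be Σ αᵢΔT Lᵢ = 17×10⁻⁶×157×825 + 12×10⁻⁶×157×270 = 2.711 mm.
Since the ends are fixed, an axial force P builds up, equal in every segment, with P · Σ Lᵢ/(AᵢEᵢ) = δ_free.
The series flexibility is Σ Lᵢ/(AᵢEᵢ) = 825/(1375×104×10³) + 270/(2325×202×10³) = 6.344×10⁻⁶ mm/N.
P = 2.711 / 6.344×10⁻⁶ = 427300 N = 427.3 kN, tensile.
σ_{steel} = P / A = 427300 / 2325 = 183.8 MPa.

σ ≈ 184 MPa (tensile)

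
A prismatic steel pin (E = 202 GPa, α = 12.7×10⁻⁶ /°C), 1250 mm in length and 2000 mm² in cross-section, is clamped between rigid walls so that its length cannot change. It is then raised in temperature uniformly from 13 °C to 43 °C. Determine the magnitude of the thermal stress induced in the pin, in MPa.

With length fixed, the mechanical strain must cancel the thermal strain αΔT = 12.7×10⁻⁶ × 30 = 381×10⁻⁶.
σ = EαΔT = 202×10³ × 12.7×10⁻⁶ × 30 = 76.96 MPa (compressive; the pin is trying to expand).

σ ≈ 77 MPa (compressive)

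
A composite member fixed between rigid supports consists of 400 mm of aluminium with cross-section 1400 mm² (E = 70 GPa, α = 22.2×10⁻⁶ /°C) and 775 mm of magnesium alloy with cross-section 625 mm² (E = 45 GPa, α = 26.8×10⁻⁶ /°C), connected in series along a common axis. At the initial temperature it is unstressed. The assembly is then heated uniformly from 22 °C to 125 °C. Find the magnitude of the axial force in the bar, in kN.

P ≈ 96.5 kN (compressive)

With the walls removed the bar would change length by δ_free = Σ αᵢΔT Lᵢ = 22.2×10⁻⁶×103×400 + 26.8×10⁻⁶×103×775 = 3.054 mm.
Since the ends are fixed, an axial force P builds up, equal in every segment, with P · Σ Lᵢ/(AᵢEᵢ) = δ_free.
Σ Lᵢ/(AᵢEᵢ) = 400/(1400×70×10³) + 775/(625×45×10³) = 3.164×10⁻⁵ mm/N.
So P = 3.054 / 3.164×10⁻⁵ = 96.53 kN, compressive.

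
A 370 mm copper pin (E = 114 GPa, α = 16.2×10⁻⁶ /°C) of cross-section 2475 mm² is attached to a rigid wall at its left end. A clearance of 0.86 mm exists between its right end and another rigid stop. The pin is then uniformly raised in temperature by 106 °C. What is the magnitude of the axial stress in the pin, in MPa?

σ ≈ 0 MPa

If the wall were absent the pin would grow by αΔT L = 16.2×10⁻⁶ × 106 × 370 = 0.6354 mm.
This is smaller than the 0.86 mm clearance, so the pin expands freely without reaching the stop — the stress is zero.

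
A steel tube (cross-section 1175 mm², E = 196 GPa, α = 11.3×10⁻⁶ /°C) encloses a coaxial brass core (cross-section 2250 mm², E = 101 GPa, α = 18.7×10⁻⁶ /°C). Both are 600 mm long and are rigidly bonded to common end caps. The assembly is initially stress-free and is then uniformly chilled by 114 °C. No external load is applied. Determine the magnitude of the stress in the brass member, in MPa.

σ ≈ 42.9 MPa (tensile)

Both members must finish at the same length. With the larger α, the brass tends to over-contract; the plates restrain it, putting the brass in tension and the steel in compression. With no external load the two internal forces are equal and opposite, magnitude P.
Setting the final lengths equal and cancelling L: (α₁ − α₂)ΔT = P/(A₁E₁) + P/(A₂E₂).
|α₁ − α₂|·ΔT = 7.4×10⁻⁶ × 114 = 0.0008436.
1/(A₁E₁) + 1/(A₂E₂) = 1/(1175×196×10³) + 1/(2250×101×10³) = 8.743×10⁻⁹ N⁻¹.
P = 0.0008436 / 8.743×10⁻⁹ = 96490 N = 96.49 kN.
σ_{brass} = P/A₂ = 96490/2250 = 42.89 MPa, tensile.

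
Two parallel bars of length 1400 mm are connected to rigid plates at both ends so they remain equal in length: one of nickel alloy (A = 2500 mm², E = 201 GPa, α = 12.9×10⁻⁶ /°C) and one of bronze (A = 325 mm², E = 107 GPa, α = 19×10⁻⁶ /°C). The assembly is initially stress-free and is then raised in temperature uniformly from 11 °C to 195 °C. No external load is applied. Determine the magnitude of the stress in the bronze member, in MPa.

σ ≈ 112 MPa (compressive)

Both members must finish at the same length. With the larger α, the bronze tends to over-expand; the plates restrain it, putting the bronze in compression and the nickel alloy in tension. With no external load the two internal forces are equal and opposite, magnitude P.
Compatibility of the two members (thermal + elastic change equal): (α₁ − α₂)ΔT = P·[1/(A₁E₁) + 1/(A₂E₂)].
|α₁ − α₂|·ΔT = 6.1×10⁻⁶ × 184 = 0.001122.
1/(A₁E₁) + 1/(A₂E₂) = 1/(2500×201×10³) + 1/(325×107×10³) = 3.075×10⁻⁸ N⁻¹.
P = 0.001122 / 3.075×10⁻⁸ = 36510 N = 36.51 kN.
σ_{bronze} = P/A₂ = 36510/325 = 112.3 MPa, compressive.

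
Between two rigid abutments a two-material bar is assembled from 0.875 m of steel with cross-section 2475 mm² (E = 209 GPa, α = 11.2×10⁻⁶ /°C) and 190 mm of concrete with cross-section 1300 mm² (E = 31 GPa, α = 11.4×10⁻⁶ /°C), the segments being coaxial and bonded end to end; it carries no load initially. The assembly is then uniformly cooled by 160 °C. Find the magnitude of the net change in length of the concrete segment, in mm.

|ΔL| ≈ 1.06 mm

With the walls removed the bar would change length by δ_free = Σ αᵢΔT Lᵢ = 11.2×10⁻⁶×160×875 + 11.4×10⁻⁶×160×190 = 1.915 mm.
The walls prevent any net length change, so an axial force P (same in every segment) develops. Compatibility: P · Σ Lᵢ/(AᵢEᵢ) = δ_free.
Σ Lᵢ/(AᵢEᵢ) = 875/(2475×209×10³) + 190/(1300×31×10³) = 6.406×10⁻⁶ mm/N.
Hence P = δ_free / Σ(L/AE) = 1.915/6.406×10⁻⁶ = 298.9 kN (tensile).
For the concrete segment, free thermal change = 11.4×10⁻⁶×160×190 = 0.3466 mm and elastic change from P = 298900×190/(1300×31×10³) = 1.409 mm; these oppose, so the net change is 1.06 mm (segment lengthens).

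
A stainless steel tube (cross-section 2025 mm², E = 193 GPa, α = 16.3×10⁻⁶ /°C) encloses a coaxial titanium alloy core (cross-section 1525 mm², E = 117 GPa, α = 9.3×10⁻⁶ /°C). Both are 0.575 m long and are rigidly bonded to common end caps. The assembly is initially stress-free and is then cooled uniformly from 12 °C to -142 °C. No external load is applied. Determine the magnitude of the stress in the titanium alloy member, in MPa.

Both members must finish at the same length. With the larger α, the stainless steel tends to over-contract; the plates restrain it, putting the stainless steel in tension and the titanium alloy in compression. With no external load the two internal forces are equal and opposite, magnitude P.
Compatibility of the two members (thermal + elastic change equal): (α₁ − α₂)ΔT = P·[1/(A₁E₁) + 1/(A₂E₂)].
|α₁ − α₂|·ΔT = 7×10⁻⁶ × 154 = 0.001078.
1/(A₁E₁) + 1/(A₂E₂) = 1/(2025×193×10³) + 1/(1525×117×10³) = 8.163×10⁻⁹ N⁻¹.
So P = 0.001078 / 8.163×10⁻⁹ = 132.1 kN.
σ_{titanium alloy} = P/A₂ = 132100/1525 = 86.59 MPa, compressive.

σ ≈ 86.6 MPa (compressive)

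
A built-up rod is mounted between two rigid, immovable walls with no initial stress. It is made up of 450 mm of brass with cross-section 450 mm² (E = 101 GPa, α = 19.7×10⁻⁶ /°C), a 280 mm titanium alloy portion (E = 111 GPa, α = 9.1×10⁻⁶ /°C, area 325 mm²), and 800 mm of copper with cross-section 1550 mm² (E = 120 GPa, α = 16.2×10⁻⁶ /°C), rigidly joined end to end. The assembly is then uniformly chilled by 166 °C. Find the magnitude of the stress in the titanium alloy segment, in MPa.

With the walls removed the bar would change length by δ_free = Σ αᵢΔT Lᵢ = 19.7×10⁻⁶×166×450 + 9.1×10⁻⁶×166×280 + 16.2×10⁻⁶×166×800 = 4.046 mm.
The rigid supports impose zero overall length change; the single axial force P common to all segments must satisfy P Σ Lᵢ/(AᵢEᵢ) = δ_free.
The series flexibility is Σ Lᵢ/(AᵢEᵢ) = 450/(450×101×10³) + 280/(325×111×10³) + 800/(1550×120×10³) = 2.196×10⁻⁵ mm/N.
So P = 4.046 / 2.196×10⁻⁵ = 184.2 kN, tensile.
σ_{titanium alloy} = P / A = 184200 / 325 = 566.8 MPa.

σ ≈ 567 MPa (tensile)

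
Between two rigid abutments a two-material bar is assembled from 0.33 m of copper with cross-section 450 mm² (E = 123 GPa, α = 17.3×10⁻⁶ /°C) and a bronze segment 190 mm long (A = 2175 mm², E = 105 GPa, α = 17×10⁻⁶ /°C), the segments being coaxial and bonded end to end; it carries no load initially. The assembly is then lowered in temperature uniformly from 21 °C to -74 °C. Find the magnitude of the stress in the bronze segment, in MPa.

Free thermal contraction of the whole bar: Σ αᵢΔT Lᵢ = 17.3×10⁻⁶×95×330 + 17×10⁻⁶×95×190 = 0.8492 mm.
The rigid supports impose zero overall length change; the single axial force P common to all segments must satisfy P Σ Lᵢ/(AᵢEᵢ) = δ_free.
The series flexibility is Σ Lᵢ/(AᵢEᵢ) = 330/(450×123×10³) + 190/(2175×105×10³) = 6.794×10⁻⁶ mm/N.
P = 0.8492 / 6.794×10⁻⁶ = 125000 N = 125 kN, tensile.
σ_{bronze} = P / A = 125000 / 2175 = 57.47 MPa.

σ ≈ 57.5 MPa (tensile)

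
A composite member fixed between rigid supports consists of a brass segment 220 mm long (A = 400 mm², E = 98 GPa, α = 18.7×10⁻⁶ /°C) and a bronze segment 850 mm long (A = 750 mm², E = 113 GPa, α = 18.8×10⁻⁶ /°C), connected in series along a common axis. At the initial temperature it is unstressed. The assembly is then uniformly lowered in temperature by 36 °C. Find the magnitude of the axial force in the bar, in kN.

P ≈ 46.2 kN (tensile)

With the walls removed the bar would change length by δ_free = Σ αᵢΔT Lᵢ = 18.7×10⁻⁶×36×220 + 18.8×10⁻⁶×36×850 = 0.7234 mm.
Since the ends are fixed, an axial force P builds up, equal in every segment, with P · Σ Lᵢ/(AᵢEᵢ) = δ_free.
The series flexibility is Σ Lᵢ/(AᵢEᵢ) = 220/(400×98×10³) + 850/(750×113×10³) = 1.564×10⁻⁵ mm/N.
P = 0.7234 / 1.564×10⁻⁵ = 46250 N = 46.25 kN, tensile.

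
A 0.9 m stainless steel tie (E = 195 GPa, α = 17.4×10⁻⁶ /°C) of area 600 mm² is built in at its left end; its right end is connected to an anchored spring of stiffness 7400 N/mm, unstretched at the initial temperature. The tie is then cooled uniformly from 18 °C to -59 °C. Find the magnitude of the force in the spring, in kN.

P ≈ 8.44 kN

Free thermal contraction: δ_free = αΔT L = 17.4×10⁻⁶ × 77 × 900 = 1.206 mm.
Let P be the tensile force in the spring. The tie extends elastically by PL/(AE) and the spring stretches by P/k; together these equal δ_free.
So P = δ_free / [L/(AE) + 1/k] = 1.206 / [ 900/(600×195×10³) + 1/(7400) ].
P = 1.206 / 0.0001428 = 8442 N.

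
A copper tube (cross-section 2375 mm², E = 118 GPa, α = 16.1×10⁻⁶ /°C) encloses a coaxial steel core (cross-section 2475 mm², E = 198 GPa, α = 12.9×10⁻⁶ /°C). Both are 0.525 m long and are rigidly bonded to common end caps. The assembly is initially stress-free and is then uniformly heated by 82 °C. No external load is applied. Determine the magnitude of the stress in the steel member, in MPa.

σ ≈ 18.9 MPa (tensile)

Both members must finish at the same length. With the larger α, the copper tends to over-expand; the plates restrain it, putting the copper in compression and the steel in tension. With no external load the two internal forces are equal and opposite, magnitude P.
Setting the final lengths equal and cancelling L: (α₁ − α₂)ΔT = P/(A₁E₁) + P/(A₂E₂).
|α₁ − α₂|·ΔT = 3.2×10⁻⁶ × 82 = 0.0002624.
1/(A₁E₁) + 1/(A₂E₂) = 1/(2375×118×10³) + 1/(2475×198×10³) = 5.609×10⁻⁹ N⁻¹.
P = 0.0002624 / 5.609×10⁻⁹ = 46780 N = 46.78 kN.
σ_{steel} = P/A₂ = 46780/2475 = 18.9 MPa, tensile.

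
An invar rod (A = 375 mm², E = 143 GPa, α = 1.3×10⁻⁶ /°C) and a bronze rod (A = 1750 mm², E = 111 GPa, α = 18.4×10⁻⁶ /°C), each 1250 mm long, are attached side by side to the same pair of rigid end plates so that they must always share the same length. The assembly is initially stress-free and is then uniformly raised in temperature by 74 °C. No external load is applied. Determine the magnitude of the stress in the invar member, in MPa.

σ ≈ 142 MPa (tensile)

Both members must finish at the same length. With the larger α, the bronze tends to over-expand; the plates restrain it, putting the bronze in compression and the invar in tension. With no external load the two internal forces are equal and opposite, magnitude P.
Compatibility of the two members (thermal + elastic change equal): (α₁ − α₂)ΔT = P·[1/(A₁E₁) + 1/(A₂E₂)].
|α₁ − α₂|·ΔT = 17.1×10⁻⁶ × 74 = 0.001265.
1/(A₁E₁) + 1/(A₂E₂) = 1/(375×143×10³) + 1/(1750×111×10³) = 2.38×10⁻⁸ N⁻¹.
P = 0.001265 / 2.38×10⁻⁸ = 53180 N = 53.18 kN.
σ_{invar} = P/A₁ = 53180/375 = 141.8 MPa, tensile.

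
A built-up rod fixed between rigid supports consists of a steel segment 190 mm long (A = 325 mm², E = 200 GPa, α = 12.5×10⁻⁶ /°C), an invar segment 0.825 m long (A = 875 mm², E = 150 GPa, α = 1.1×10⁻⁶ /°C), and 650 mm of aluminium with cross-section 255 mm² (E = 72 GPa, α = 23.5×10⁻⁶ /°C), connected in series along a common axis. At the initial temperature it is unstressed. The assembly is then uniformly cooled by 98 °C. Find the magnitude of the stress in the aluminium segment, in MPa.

σ ≈ 160 MPa (tensile)

Free thermal contraction of the whole bar: Σ αᵢΔT Lᵢ = 12.5×10⁻⁶×98×190 + 1.1×10⁻⁶×98×825 + 23.5×10⁻⁶×98×650 = 1.819 mm.
The rigid supports impose zero overall length change; the single axial force P common to all segments must satisfy P Σ Lᵢ/(AᵢEᵢ) = δ_free.
The series flexibility is Σ Lᵢ/(AᵢEᵢ) = 190/(325×200×10³) + 825/(875×150×10³) + 650/(255×72×10³) = 4.461×10⁻⁵ mm/N.
So P = 1.819 / 4.461×10⁻⁵ = 40.77 kN, tensile.
σ_{aluminium} = P / A = 40770 / 255 = 159.9 MPa.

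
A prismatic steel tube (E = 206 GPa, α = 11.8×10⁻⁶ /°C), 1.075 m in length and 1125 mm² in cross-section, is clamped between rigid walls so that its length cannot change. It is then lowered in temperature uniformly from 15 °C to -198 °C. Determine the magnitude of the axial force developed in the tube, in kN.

With zero net strain, σ = E·αΔT = 206 GPa × 11.8×10⁻⁶ × 213 = 517.8 MPa.
Then P = σA = 517.8 × 1125 mm² = 582.5 kN, tensile.

P ≈ 582 kN (tensile)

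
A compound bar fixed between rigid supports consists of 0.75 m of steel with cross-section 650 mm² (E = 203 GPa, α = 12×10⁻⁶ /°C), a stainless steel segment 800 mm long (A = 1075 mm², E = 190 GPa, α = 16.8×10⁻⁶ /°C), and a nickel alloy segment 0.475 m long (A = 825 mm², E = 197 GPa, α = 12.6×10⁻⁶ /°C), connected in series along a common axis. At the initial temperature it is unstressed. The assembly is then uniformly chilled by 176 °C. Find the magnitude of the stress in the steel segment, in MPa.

If the supports were absent, the total length change would be Σ αᵢΔT Lᵢ = 12×10⁻⁶×176×750 + 16.8×10⁻⁶×176×800 + 12.6×10⁻⁶×176×475 = 5.003 mm.
The rigid supports impose zero overall length change; the single axial force P common to all segments must satisfy P Σ Lᵢ/(AᵢEᵢ) = δ_free.
The series flexibility is Σ Lᵢ/(AᵢEᵢ) = 750/(650×203×10³) + 800/(1075×190×10³) + 475/(825×197×10³) = 1.252×10⁻⁵ mm/N.
P = 5.003 / 1.252×10⁻⁵ = 399500 N = 399.5 kN, tensile.
σ_{steel} = P / A = 399500 / 650 = 614.6 MPa.

σ ≈ 615 MPa (tensile)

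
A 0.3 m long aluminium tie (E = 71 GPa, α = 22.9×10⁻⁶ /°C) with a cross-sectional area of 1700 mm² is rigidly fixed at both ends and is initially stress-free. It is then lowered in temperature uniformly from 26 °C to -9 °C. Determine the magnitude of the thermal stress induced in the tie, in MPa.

σ ≈ 56.9 MPa (tensile)

Because both ends are immovable the net strain is zero, and the suppressed thermal strain is αΔT = 22.9×10⁻⁶ × 35 = 801.5×10⁻⁶.
The stress required to suppress this strain is σ = Eε = 71×10³ × 801.5×10⁻⁶ = 56.91 MPa, tensile since the tie is trying to contract.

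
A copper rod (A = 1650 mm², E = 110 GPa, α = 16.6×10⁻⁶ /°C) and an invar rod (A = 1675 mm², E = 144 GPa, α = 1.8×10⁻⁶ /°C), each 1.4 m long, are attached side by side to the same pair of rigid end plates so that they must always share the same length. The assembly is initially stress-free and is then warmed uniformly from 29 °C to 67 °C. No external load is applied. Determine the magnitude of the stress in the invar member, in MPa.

Equilibrium of a rigid end plate with no external load gives equal and opposite internal forces ±P in the two members. Since α_{copper} > α_{invar}, heating drives the copper into compression and the invar into tension.
Compatibility of the two members (thermal + elastic change equal): (α₁ − α₂)ΔT = P·[1/(A₁E₁) + 1/(A₂E₂)].
|α₁ − α₂|·ΔT = 14.8×10⁻⁶ × 38 = 0.0005624.
1/(A₁E₁) + 1/(A₂E₂) = 1/(1650×110×10³) + 1/(1675×144×10³) = 9.656×10⁻⁹ N⁻¹.
P = 0.0005624 / 9.656×10⁻⁹ = 58250 N = 58.25 kN.
σ_{invar} = P/A₂ = 58250/1675 = 34.77 MPa, tensile.

σ ≈ 34.8 MPa (tensile)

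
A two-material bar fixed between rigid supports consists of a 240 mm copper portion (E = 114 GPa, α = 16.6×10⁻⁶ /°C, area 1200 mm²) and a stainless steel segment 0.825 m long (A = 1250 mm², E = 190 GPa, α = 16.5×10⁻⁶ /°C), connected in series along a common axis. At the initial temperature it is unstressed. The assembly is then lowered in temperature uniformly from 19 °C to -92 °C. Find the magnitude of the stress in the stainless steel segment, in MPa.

With the walls removed the bar would change length by δ_free = Σ αᵢΔT Lᵢ = 16.6×10⁻⁶×111×240 + 16.5×10⁻⁶×111×825 = 1.953 mm.
The walls prevent any net length change, so an axial force P (same in every segment) develops. Compatibility: P · Σ Lᵢ/(AᵢEᵢ) = δ_free.
The series flexibility is Σ Lᵢ/(AᵢEᵢ) = 240/(1200×114×10³) + 825/(1250×190×10³) = 5.228×10⁻⁶ mm/N.
P = 1.953 / 5.228×10⁻⁶ = 373600 N = 373.6 kN, tensile.
σ_{stainless steel} = P / A = 373600 / 1250 = 298.9 MPa.

σ ≈ 299 MPa (tensile)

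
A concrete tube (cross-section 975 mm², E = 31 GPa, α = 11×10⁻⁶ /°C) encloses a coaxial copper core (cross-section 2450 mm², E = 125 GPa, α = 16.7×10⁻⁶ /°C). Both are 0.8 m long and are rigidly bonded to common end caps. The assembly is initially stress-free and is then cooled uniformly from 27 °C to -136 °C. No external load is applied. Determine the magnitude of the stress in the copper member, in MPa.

σ ≈ 10.4 MPa (tensile)

The copper has the larger α, so on cooling it would change length more than the concrete if both were free. The rigid plates force a common final length, so the copper is put into tension and the concrete into compression, with equal and opposite forces P (no external load).
Equating the net (thermal + elastic) strains gives |α₁ − α₂|·ΔT = P·[1/(A₁E₁) + 1/(A₂E₂)].
|α₁ − α₂|·ΔT = 5.7×10⁻⁶ × 163 = 0.0009291.
1/(A₁E₁) + 1/(A₂E₂) = 1/(975×31×10³) + 1/(2450×125×10³) = 3.635×10⁻⁸ N⁻¹.
So P = 0.0009291 / 3.635×10⁻⁸ = 25.56 kN.
σ_{copper} = P/A₂ = 25560/2450 = 10.43 MPa, tensile.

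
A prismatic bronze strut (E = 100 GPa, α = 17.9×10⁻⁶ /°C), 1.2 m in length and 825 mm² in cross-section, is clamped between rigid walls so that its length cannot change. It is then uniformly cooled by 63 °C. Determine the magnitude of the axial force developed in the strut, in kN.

The ends cannot move, so σ = EαΔT = 100×10³ × 17.9×10⁻⁶ × 63 = 112.8 MPa.
Then P = σA = 112.8 × 825 mm² = 93.04 kN, tensile.

P ≈ 93 kN (tensile)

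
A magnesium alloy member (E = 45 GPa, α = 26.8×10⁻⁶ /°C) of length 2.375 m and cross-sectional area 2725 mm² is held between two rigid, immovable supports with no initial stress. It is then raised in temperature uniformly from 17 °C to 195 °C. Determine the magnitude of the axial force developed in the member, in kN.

The ends cannot move, so σ = EαΔT = 45×10³ × 26.8×10⁻⁶ × 178 = 214.7 MPa.
Axial force P = σA = 214.7 × 2725 = 585000 N = 585 kN, compressive.

P ≈ 585 kN (compressive)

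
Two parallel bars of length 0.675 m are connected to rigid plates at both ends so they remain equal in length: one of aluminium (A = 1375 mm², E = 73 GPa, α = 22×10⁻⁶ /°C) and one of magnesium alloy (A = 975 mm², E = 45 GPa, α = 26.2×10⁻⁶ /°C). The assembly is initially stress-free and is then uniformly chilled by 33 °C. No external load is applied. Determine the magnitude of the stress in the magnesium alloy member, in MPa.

σ ≈ 4.34 MPa (tensile)

Both members must finish at the same length. With the larger α, the magnesium alloy tends to over-contract; the plates restrain it, putting the magnesium alloy in tension and the aluminium in compression. With no external load the two internal forces are equal and opposite, magnitude P.
Setting the final lengths equal and cancelling L: (α₁ − α₂)ΔT = P/(A₁E₁) + P/(A₂E₂).
|α₁ − α₂|·ΔT = 4.2×10⁻⁶ × 33 = 0.0001386.
1/(A₁E₁) + 1/(A₂E₂) = 1/(1375×73×10³) + 1/(975×45×10³) = 3.275×10⁻⁸ N⁻¹.
So P = 0.0001386 / 3.275×10⁻⁸ = 4.231 kN.
σ_{magnesium alloy} = P/A₂ = 4231/975 = 4.34 MPa, tensile.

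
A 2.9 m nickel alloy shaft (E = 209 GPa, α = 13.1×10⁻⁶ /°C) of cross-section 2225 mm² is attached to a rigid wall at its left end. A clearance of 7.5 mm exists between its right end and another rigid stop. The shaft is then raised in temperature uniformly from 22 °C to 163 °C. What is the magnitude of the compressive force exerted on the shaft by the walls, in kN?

P ≈ 0 kN

Unrestrained expansion: δ_free = αΔT L = 13.1×10⁻⁶ × 141 × 2900 = 5.357 mm.
Since δ_free = 5.36 mm is less than the 7.5 mm gap, the shaft never touches the wall. No axial force develops.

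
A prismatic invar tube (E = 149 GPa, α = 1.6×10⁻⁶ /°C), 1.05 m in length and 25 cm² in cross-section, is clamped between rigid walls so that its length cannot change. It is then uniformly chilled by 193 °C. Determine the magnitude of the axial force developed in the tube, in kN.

P ≈ 115 kN (tensile)

Full restraint means ε = 0, so the stress is σ = EαΔT = 149×10³ × 1.6×10⁻⁶ × 193 = 46.01 MPa.
Then P = σA = 46.01 × 2500 mm² = 115 kN, tensile.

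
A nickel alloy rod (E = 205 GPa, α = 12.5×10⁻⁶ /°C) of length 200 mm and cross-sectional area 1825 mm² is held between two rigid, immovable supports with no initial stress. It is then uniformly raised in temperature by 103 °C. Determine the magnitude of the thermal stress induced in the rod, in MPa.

With length fixed, the mechanical strain must cancel the thermal strain αΔT = 12.5×10⁻⁶ × 103 = 1287.5×10⁻⁶.
σ = EαΔT = 205×10³ × 12.5×10⁻⁶ × 103 = 263.9 MPa (compressive; the rod is trying to expand).

σ ≈ 264 MPa (compressive)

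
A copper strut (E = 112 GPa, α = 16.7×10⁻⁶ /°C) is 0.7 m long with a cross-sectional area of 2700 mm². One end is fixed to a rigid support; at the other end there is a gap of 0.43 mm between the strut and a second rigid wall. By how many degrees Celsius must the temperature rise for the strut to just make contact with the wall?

ΔT ≈ 36.8 °C

The gap closes when αΔT L = 0.43 mm, since the strut is still unstressed at that instant.
ΔT = 0.43 / (16.7×10⁻⁶ × 700) = 36.78 °C.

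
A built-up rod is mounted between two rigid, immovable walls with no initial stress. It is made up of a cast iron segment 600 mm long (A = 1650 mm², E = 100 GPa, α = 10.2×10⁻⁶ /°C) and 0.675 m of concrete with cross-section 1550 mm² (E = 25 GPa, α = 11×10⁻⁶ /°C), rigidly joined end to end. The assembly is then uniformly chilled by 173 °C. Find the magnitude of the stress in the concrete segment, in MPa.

With the walls removed the bar would change length by δ_free = Σ αᵢΔT Lᵢ = 10.2×10⁻⁶×173×600 + 11×10⁻⁶×173×675 = 2.343 mm.
The walls prevent any net length change, so an axial force P (same in every segment) develops. Compatibility: P · Σ Lᵢ/(AᵢEᵢ) = δ_free.
Σ Lᵢ/(AᵢEᵢ) = 600/(1650×100×10³) + 675/(1550×25×10³) = 2.106×10⁻⁵ mm/N.
Hence P = δ_free / Σ(L/AE) = 2.343/2.106×10⁻⁵ = 111.3 kN (tensile).
σ_{concrete} = P / A = 111300 / 1550 = 71.8 MPa.

σ ≈ 71.8 MPa (tensile)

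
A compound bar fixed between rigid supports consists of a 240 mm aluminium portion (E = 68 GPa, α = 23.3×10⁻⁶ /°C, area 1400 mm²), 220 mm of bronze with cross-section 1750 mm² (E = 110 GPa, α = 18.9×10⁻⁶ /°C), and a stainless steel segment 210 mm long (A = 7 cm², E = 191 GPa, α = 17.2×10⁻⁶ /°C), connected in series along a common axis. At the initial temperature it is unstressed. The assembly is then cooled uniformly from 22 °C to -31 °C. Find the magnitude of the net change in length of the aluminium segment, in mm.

Free thermal contraction of the whole bar: Σ αᵢΔT Lᵢ = 23.3×10⁻⁶×53×240 + 18.9×10⁻⁶×53×220 + 17.2×10⁻⁶×53×210 = 0.7082 mm.
The rigid supports impose zero overall length change; the single axial force P common to all segments must satisfy P Σ Lᵢ/(AᵢEᵢ) = δ_free.
Σ Lᵢ/(AᵢEᵢ) = 240/(1400×68×10³) + 220/(1750×110×10³) + 210/(700×191×10³) = 5.235×10⁻⁶ mm/N.
Hence P = δ_free / Σ(L/AE) = 0.7082/5.235×10⁻⁶ = 135.3 kN (tensile).
For the aluminium segment, free thermal change = 23.3×10⁻⁶×53×240 = 0.2964 mm and elastic change from P = 135300×240/(1400×68×10³) = 0.3411 mm; these oppose, so the net change is 0.0447 mm (segment lengthens).

|ΔL| ≈ 0.0447 mm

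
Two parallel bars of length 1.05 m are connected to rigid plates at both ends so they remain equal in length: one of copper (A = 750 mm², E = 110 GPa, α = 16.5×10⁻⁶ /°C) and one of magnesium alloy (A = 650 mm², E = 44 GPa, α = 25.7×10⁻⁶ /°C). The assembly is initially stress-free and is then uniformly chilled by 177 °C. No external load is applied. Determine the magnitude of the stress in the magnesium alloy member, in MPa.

Equilibrium of a rigid end plate with no external load gives equal and opposite internal forces ±P in the two members. Since α_{magnesium alloy} > α_{copper}, cooling drives the magnesium alloy into tension and the copper into compression.
Setting the final lengths equal and cancelling L: (α₁ − α₂)ΔT = P/(A₁E₁) + P/(A₂E₂).
|α₁ − α₂|·ΔT = 9.2×10⁻⁶ × 177 = 0.001628.
1/(A₁E₁) + 1/(A₂E₂) = 1/(750×110×10³) + 1/(650×44×10³) = 4.709×10⁻⁸ N⁻¹.
P = 0.001628 / 4.709×10⁻⁸ = 34580 N = 34.58 kN.
σ_{magnesium alloy} = P/A₂ = 34580/650 = 53.21 MPa, tensile.

σ ≈ 53.2 MPa (tensile)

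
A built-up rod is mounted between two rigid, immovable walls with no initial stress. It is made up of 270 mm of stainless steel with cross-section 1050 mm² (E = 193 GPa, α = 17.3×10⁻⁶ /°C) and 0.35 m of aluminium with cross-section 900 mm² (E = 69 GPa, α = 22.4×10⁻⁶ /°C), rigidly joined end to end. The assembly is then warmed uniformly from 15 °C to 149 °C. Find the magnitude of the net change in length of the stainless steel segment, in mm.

|ΔL| ≈ 0.305 mm

If the supports were absent, the total length change would be Σ αᵢΔT Lᵢ = 17.3×10⁻⁶×134×270 + 22.4×10⁻⁶×134×350 = 1.676 mm.
The walls prevent any net length change, so an axial force P (same in every segment) develops. Compatibility: P · Σ Lᵢ/(AᵢEᵢ) = δ_free.
The series flexibility is Σ Lᵢ/(AᵢEᵢ) = 270/(1050×193×10³) + 350/(900×69×10³) = 6.968×10⁻⁶ mm/N.
Hence P = δ_free / Σ(L/AE) = 1.676/6.968×10⁻⁶ = 240.6 kN (compressive).
For the stainless steel segment, free thermal change = 17.3×10⁻⁶×134×270 = 0.6259 mm and elastic change from P = 240600×270/(1050×193×10³) = 0.3205 mm; these oppose, so the net change is 0.305 mm (segment lengthens).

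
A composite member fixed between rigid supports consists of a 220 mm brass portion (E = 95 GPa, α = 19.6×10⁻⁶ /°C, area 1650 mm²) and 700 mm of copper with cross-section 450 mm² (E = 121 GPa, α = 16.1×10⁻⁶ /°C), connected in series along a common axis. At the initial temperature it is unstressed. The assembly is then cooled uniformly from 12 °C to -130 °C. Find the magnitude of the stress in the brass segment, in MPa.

With the walls removed the bar would change length by δ_free = Σ αᵢΔT Lᵢ = 19.6×10⁻⁶×142×220 + 16.1×10⁻⁶×142×700 = 2.213 mm.
Since the ends are fixed, an axial force P builds up, equal in every segment, with P · Σ Lᵢ/(AᵢEᵢ) = δ_free.
Σ Lᵢ/(AᵢEᵢ) = 220/(1650×95×10³) + 700/(450×121×10³) = 1.426×10⁻⁵ mm/N.
So P = 2.213 / 1.426×10⁻⁵ = 155.2 kN, tensile.
σ_{brass} = P / A = 155200 / 1650 = 94.04 MPa.

σ ≈ 94 MPa (tensile)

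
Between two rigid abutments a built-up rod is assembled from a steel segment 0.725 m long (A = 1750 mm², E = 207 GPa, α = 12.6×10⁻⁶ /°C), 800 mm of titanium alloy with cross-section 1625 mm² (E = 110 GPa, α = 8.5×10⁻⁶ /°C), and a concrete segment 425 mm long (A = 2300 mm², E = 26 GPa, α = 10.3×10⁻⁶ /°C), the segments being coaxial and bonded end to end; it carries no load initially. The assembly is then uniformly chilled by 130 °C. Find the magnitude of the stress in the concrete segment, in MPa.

With the walls removed the bar would change length by δ_free = Σ αᵢΔT Lᵢ = 12.6×10⁻⁶×130×725 + 8.5×10⁻⁶×130×800 + 10.3×10⁻⁶×130×425 = 2.641 mm.
The rigid supports impose zero overall length change; the single axial force P common to all segments must satisfy P Σ Lᵢ/(AᵢEᵢ) = δ_free.
Σ Lᵢ/(AᵢEᵢ) = 725/(1750×207×10³) + 800/(1625×110×10³) + 425/(2300×26×10³) = 1.358×10⁻⁵ mm/N.
P = 2.641 / 1.358×10⁻⁵ = 194400 N = 194.4 kN, tensile.
σ_{concrete} = P / A = 194400 / 2300 = 84.52 MPa.

σ ≈ 84.5 MPa (tensile)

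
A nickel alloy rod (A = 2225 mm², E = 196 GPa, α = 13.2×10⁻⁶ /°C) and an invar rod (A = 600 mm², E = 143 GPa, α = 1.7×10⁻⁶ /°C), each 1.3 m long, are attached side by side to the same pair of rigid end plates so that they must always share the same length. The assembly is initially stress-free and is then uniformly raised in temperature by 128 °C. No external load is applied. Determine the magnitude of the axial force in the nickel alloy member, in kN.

Both members must finish at the same length. With the larger α, the nickel alloy tends to over-expand; the plates restrain it, putting the nickel alloy in compression and the invar in tension. With no external load the two internal forces are equal and opposite, magnitude P.
Setting the final lengths equal and cancelling L: (α₁ − α₂)ΔT = P/(A₁E₁) + P/(A₂E₂).
|α₁ − α₂|·ΔT = 11.5×10⁻⁶ × 128 = 0.001472.
1/(A₁E₁) + 1/(A₂E₂) = 1/(2225×196×10³) + 1/(600×143×10³) = 1.395×10⁻⁸ N⁻¹.
So P = 0.001472 / 1.395×10⁻⁸ = 105.5 kN.

P ≈ 106 kN (compressive in the nickel alloy)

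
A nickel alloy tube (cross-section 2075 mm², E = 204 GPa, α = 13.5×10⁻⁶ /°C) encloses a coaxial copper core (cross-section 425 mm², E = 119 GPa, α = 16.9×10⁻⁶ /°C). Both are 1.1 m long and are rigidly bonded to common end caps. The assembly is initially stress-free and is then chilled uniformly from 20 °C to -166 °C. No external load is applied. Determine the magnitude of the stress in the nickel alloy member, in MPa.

σ ≈ 13.8 MPa (compressive)

The copper has the larger α, so on cooling it would change length more than the nickel alloy if both were free. The rigid plates force a common final length, so the copper is put into tension and the nickel alloy into compression, with equal and opposite forces P (no external load).
Equating the net (thermal + elastic) strains gives |α₁ − α₂|·ΔT = P·[1/(A₁E₁) + 1/(A₂E₂)].
|α₁ − α₂|·ΔT = 3.4×10⁻⁶ × 186 = 0.0006324.
1/(A₁E₁) + 1/(A₂E₂) = 1/(2075×204×10³) + 1/(425×119×10³) = 2.214×10⁻⁸ N⁻¹.
P = 0.0006324 / 2.214×10⁻⁸ = 28570 N = 28.57 kN.
σ_{nickel alloy} = P/A₁ = 28570/2075 = 13.77 MPa, compressive.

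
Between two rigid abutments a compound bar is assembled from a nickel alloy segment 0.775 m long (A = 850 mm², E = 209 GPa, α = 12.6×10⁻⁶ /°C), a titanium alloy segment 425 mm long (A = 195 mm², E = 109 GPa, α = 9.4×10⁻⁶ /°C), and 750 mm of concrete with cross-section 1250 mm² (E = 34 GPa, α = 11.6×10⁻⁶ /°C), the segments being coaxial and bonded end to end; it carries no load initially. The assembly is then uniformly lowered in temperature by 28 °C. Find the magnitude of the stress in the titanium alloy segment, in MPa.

σ ≈ 76.8 MPa (tensile)

If the supports were absent, the total length change would be Σ αᵢΔT Lᵢ = 12.6×10⁻⁶×28×775 + 9.4×10⁻⁶×28×425 + 11.6×10⁻⁶×28×750 = 0.6289 mm.
Since the ends are fixed, an axial force P builds up, equal in every segment, with P · Σ Lᵢ/(AᵢEᵢ) = δ_free.
Σ Lᵢ/(AᵢEᵢ) = 775/(850×209×10³) + 425/(195×109×10³) + 750/(1250×34×10³) = 4.2×10⁻⁵ mm/N.
P = 0.6289 / 4.2×10⁻⁵ = 14970 N = 14.97 kN, tensile.
σ_{titanium alloy} = P / A = 14970 / 195 = 76.78 MPa.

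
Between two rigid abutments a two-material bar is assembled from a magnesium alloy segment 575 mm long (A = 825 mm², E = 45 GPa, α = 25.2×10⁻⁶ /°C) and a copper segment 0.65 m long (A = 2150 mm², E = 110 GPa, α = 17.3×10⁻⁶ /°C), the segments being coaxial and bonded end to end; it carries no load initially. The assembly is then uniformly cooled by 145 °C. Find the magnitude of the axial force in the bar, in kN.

Free thermal contraction of the whole bar: Σ αᵢΔT Lᵢ = 25.2×10⁻⁶×145×575 + 17.3×10⁻⁶×145×650 = 3.732 mm.
The walls prevent any net length change, so an axial force P (same in every segment) develops. Compatibility: P · Σ Lᵢ/(AᵢEᵢ) = δ_free.
Σ Lᵢ/(AᵢEᵢ) = 575/(825×45×10³) + 650/(2150×110×10³) = 1.824×10⁻⁵ mm/N.
P = 3.732 / 1.824×10⁻⁵ = 204600 N = 204.6 kN, tensile.

P ≈ 205 kN (tensile)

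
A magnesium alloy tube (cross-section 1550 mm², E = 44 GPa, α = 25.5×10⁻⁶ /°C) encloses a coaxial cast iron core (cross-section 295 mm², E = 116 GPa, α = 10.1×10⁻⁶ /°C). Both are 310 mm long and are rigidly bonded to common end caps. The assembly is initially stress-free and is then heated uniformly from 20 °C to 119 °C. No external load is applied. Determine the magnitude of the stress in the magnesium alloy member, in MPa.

σ ≈ 22.4 MPa (compressive)

Equilibrium of a rigid end plate with no external load gives equal and opposite internal forces ±P in the two members. Since α_{magnesium alloy} > α_{cast iron}, heating drives the magnesium alloy into compression and the cast iron into tension.
Compatibility of the two members (thermal + elastic change equal): (α₁ − α₂)ΔT = P·[1/(A₁E₁) + 1/(A₂E₂)].
|α₁ − α₂|·ΔT = 15.4×10⁻⁶ × 99 = 0.001525.
1/(A₁E₁) + 1/(A₂E₂) = 1/(1550×44×10³) + 1/(295×116×10³) = 4.389×10⁻⁸ N⁻¹.
So P = 0.001525 / 4.389×10⁻⁸ = 34.74 kN.
σ_{magnesium alloy} = P/A₁ = 34740/1550 = 22.41 MPa, compressive.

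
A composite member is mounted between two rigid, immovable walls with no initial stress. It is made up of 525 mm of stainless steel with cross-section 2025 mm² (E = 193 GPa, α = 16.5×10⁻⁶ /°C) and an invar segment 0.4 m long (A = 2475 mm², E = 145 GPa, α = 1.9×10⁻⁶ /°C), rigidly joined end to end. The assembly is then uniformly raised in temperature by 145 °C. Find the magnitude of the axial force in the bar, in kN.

P ≈ 556 kN (compressive)

If the supports were absent, the total length change would be Σ αᵢΔT Lᵢ = 16.5×10⁻⁶×145×525 + 1.9×10⁻⁶×145×400 = 1.366 mm.
The walls prevent any net length change, so an axial force P (same in every segment) develops. Compatibility: P · Σ Lᵢ/(AᵢEᵢ) = δ_free.
Σ Lᵢ/(AᵢEᵢ) = 525/(2025×193×10³) + 400/(2475×145×10³) = 2.458×10⁻⁶ mm/N.
Hence P = δ_free / Σ(L/AE) = 1.366/2.458×10⁻⁶ = 555.9 kN (compressive).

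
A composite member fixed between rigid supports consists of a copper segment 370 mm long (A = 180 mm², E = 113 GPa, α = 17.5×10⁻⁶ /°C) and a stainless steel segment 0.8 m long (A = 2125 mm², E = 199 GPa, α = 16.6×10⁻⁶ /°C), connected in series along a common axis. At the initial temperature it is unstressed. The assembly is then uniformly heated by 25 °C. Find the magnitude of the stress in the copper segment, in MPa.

σ ≈ 137 MPa (compressive)

Free thermal expansion of the whole bar: Σ αᵢΔT Lᵢ = 17.5×10⁻⁶×25×370 + 16.6×10⁻⁶×25×800 = 0.4939 mm.
Since the ends are fixed, an axial force P builds up, equal in every segment, with P · Σ Lᵢ/(AᵢEᵢ) = δ_free.
The series flexibility is Σ Lᵢ/(AᵢEᵢ) = 370/(180×113×10³) + 800/(2125×199×10³) = 2.008×10⁻⁵ mm/N.
Hence P = δ_free / Σ(L/AE) = 0.4939/2.008×10⁻⁵ = 24.59 kN (compressive).
σ_{copper} = P / A = 24590 / 180 = 136.6 MPa.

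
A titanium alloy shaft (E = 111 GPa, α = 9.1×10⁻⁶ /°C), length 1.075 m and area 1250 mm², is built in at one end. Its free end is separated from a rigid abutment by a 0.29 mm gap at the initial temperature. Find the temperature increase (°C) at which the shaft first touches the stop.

Contact occurs when the free expansion equals the gap: αΔT L = 0.29 mm.
ΔT = 0.29 / (9.1×10⁻⁶ × 1075) = 29.64 °C.

ΔT ≈ 29.6 °C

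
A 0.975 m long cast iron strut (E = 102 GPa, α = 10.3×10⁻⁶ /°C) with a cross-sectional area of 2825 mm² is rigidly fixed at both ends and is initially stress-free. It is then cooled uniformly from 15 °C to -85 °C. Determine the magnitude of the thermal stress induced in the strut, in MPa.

The supports are rigid, so the total axial strain is zero. The restrained thermal strain is ε = αΔT = 10.3×10⁻⁶ × 100 = 1030×10⁻⁶.
Hence σ = E·αΔT = 102×10³ × 1030×10⁻⁶ = 105.1 MPa, tensile.

σ ≈ 105 MPa (tensile)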